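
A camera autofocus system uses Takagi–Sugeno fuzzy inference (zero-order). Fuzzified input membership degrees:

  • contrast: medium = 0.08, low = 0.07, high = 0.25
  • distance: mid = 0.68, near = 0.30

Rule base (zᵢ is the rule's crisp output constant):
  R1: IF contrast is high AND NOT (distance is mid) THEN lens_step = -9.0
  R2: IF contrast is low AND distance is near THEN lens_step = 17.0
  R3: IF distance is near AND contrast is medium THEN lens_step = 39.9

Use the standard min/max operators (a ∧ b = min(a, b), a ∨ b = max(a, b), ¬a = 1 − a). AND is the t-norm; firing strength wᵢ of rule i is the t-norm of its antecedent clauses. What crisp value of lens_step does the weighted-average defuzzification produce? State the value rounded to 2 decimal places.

R1 (z=-9.0): high=0.25, ¬mid=1−0.68=0.32; AND[min(a, b)] → w = 0.25
R2 (z=17.0): low=0.07, near=0.30; AND[min(a, b)] → w = 0.07
R3 (z=39.9): near=0.30, medium=0.08; AND[min(a, b)] → w = 0.08
Weighted average = (0.25·-9.0 + 0.07·17.0 + 0.08·39.9) / (0.25 + 0.07 + 0.08)
  = 2.1320 / 0.4000 = 5.33

5.33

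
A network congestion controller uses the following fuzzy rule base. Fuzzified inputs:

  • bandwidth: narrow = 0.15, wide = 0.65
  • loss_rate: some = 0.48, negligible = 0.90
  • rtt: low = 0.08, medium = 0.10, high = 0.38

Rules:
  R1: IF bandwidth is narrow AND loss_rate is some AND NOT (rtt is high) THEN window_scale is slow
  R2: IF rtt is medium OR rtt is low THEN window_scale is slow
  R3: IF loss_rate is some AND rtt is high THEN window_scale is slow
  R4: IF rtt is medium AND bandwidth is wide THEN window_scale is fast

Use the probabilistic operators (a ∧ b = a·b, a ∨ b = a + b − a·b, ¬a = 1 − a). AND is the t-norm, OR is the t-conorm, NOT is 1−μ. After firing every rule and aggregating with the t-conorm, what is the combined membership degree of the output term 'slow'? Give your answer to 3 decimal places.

0.353

R1: narrow=0.15, some=0.48, ¬high=1−0.38=0.62; AND[a·b] → w = 0.0446
R2: medium=0.10, low=0.08; OR[a + b − a·b] → w = 0.1720
R3: some=0.48, high=0.38; AND[a·b] → w = 0.1824
R4: medium=0.10, wide=0.65; AND[a·b] → w = 0.0650
Rules with consequent 'slow': {R1, R2, R3} → strengths 0.0446, 0.1720, 0.1824
Aggregate via t-conorm [a + b − a·b]: 0.3532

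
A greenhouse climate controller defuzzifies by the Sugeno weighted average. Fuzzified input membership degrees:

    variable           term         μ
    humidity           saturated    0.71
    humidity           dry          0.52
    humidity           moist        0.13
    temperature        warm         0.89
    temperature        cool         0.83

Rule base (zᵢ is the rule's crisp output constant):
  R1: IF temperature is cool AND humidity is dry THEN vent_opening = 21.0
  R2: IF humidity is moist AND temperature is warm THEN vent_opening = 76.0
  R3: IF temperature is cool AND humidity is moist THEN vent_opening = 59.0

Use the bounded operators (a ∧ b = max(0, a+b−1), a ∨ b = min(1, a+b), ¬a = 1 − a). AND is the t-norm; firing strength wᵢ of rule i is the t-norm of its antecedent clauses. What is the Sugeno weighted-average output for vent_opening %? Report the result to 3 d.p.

23.973

R1 (z=21.0): cool=0.83, dry=0.52; AND[max(0, a+b−1)] → w = 0.35
R2 (z=76.0): moist=0.13, warm=0.89; AND[max(0, a+b−1)] → w = 0.02
R3 (z=59.0): cool=0.83, moist=0.13; AND[max(0, a+b−1)] → w = 0.00
Weighted average = (0.35·21.0 + 0.02·76.0 + 0.00·59.0) / (0.35 + 0.02 + 0.00)
  = 8.8700 / 0.3700 = 23.973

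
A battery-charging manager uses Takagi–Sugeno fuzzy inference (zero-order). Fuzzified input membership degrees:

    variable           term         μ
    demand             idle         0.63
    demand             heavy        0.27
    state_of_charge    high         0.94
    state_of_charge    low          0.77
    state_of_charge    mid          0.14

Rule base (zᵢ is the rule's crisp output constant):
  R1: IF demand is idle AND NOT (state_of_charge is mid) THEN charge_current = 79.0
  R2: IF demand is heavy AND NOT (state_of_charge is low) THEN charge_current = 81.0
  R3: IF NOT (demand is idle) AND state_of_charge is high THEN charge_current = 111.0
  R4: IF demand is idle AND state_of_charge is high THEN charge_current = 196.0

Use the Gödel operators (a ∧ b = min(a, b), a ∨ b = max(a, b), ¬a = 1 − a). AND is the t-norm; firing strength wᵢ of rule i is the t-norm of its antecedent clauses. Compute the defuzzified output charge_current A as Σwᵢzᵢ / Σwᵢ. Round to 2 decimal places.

R1 (z=79.0): idle=0.63, ¬mid=1−0.14=0.86; AND[min(a, b)] → w = 0.63
R2 (z=81.0): heavy=0.27, ¬low=1−0.77=0.23; AND[min(a, b)] → w = 0.23
R3 (z=111.0): ¬idle=1−0.63=0.37, high=0.94; AND[min(a, b)] → w = 0.37
R4 (z=196.0): idle=0.63, high=0.94; AND[min(a, b)] → w = 0.63
Weighted average = (0.63·79.0 + 0.23·81.0 + 0.37·111.0 + 0.63·196.0) / (0.63 + 0.23 + 0.37 + 0.63)
  = 232.9500 / 1.8600 = 125.24

125.24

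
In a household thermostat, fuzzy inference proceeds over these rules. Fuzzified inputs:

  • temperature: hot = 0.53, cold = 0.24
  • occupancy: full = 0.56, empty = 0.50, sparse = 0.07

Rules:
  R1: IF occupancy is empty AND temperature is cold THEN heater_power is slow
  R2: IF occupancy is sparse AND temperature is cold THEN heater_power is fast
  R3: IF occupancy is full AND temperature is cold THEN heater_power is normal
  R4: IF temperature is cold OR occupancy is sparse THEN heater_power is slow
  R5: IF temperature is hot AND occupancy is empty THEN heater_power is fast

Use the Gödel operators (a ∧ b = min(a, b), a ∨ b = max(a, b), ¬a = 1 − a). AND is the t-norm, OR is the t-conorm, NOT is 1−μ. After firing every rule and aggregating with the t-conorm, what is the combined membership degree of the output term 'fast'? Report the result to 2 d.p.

R1: empty=0.50, cold=0.24; AND[min(a, b)] → w = 0.24
R2: sparse=0.07, cold=0.24; AND[min(a, b)] → w = 0.07
R3: full=0.56, cold=0.24; AND[min(a, b)] → w = 0.24
R4: cold=0.24, sparse=0.07; OR[max(a, b)] → w = 0.24
R5: hot=0.53, empty=0.50; AND[min(a, b)] → w = 0.50
Rules with consequent 'fast': {R2, R5} → strengths 0.07, 0.50
Aggregate via t-conorm [max(a, b)]: 0.50

0.50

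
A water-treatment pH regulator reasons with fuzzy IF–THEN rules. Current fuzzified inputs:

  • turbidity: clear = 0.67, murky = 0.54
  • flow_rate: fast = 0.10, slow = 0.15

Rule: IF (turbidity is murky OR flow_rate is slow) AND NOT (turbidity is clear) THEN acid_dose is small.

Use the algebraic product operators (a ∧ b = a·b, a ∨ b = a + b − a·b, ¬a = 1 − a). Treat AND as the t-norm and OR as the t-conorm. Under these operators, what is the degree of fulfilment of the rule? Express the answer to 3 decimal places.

0.201

firing strength: (murky=0.54 OR slow=0.15) = 0.6090; AND[a·b] with ¬clear=1−0.67=0.33 → w = 0.2010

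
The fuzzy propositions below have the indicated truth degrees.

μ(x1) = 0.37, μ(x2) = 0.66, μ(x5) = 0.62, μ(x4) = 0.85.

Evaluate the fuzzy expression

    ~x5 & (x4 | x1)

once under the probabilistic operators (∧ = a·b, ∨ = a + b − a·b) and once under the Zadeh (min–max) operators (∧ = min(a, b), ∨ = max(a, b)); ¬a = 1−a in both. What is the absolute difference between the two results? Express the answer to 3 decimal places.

0.036

Under probabilistic:
  ~x5 = 1 − 0.6200 = 0.3800
  x4 | x1 = a + b − a·b on (0.8500, 0.3700) = 0.9055
  ~x5 & (x4 | x1) = a·b on (0.3800, 0.9055) = 0.3441
  → value = 0.3441
Under Zadeh (min–max):
  ~x5 = 1 − 0.62 = 0.38
  x4 | x1 = max(a, b) on (0.85, 0.37) = 0.85
  ~x5 & (x4 | x1) = min(a, b) on (0.38, 0.85) = 0.38
  → value = 0.3800
|0.3441 − 0.3800| = 0.036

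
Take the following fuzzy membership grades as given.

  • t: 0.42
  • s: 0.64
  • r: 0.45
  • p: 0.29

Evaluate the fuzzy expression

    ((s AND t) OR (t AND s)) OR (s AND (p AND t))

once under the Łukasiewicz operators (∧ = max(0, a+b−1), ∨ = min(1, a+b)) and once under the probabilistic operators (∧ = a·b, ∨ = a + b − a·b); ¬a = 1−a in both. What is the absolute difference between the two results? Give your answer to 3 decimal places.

0.387

Under Łukasiewicz:
  s AND t = max(0, a+b−1) on (0.64, 0.42) = 0.06
  t AND s = max(0, a+b−1) on (0.42, 0.64) = 0.06
  (s AND t) OR (t AND s) = min(1, a+b) on (0.06, 0.06) = 0.12
  p AND t = max(0, a+b−1) on (0.29, 0.42) = 0.00
  s AND (p AND t) = max(0, a+b−1) on (0.64, 0.00) = 0.00
  ((s AND t) OR (t AND s)) OR (s AND (p AND t)) = min(1, a+b) on (0.12, 0.00) = 0.12
  → value = 0.1200
Under probabilistic:
  s AND t = a·b on (0.6400, 0.4200) = 0.2688
  t AND s = a·b on (0.4200, 0.6400) = 0.2688
  (s AND t) OR (t AND s) = a + b − a·b on (0.2688, 0.2688) = 0.4653
  p AND t = a·b on (0.2900, 0.4200) = 0.1218
  s AND (p AND t) = a·b on (0.6400, 0.1218) = 0.0780
  ((s AND t) OR (t AND s)) OR (s AND (p AND t)) = a + b − a·b on (0.4653, 0.0780) = 0.5070
  → value = 0.5070
|0.1200 − 0.5070| = 0.387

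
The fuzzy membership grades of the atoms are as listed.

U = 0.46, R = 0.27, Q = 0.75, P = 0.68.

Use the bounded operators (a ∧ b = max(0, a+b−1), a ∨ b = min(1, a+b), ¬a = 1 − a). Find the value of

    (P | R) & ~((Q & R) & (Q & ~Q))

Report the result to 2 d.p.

P | R = min(1, a+b) on (0.68, 0.27) = 0.95
Q & R = max(0, a+b−1) on (0.75, 0.27) = 0.02
~Q = 1 − 0.75 = 0.25
Q & ~Q = max(0, a+b−1) on (0.75, 0.25) = 0.00
(Q & R) & (Q & ~Q) = max(0, a+b−1) on (0.02, 0.00) = 0.00
~((Q & R) & (Q & ~Q)) = 1 − 0.00 = 1.00
(P | R) & ~((Q & R) & (Q & ~Q)) = max(0, a+b−1) on (0.95, 1.00) = 0.95

0.95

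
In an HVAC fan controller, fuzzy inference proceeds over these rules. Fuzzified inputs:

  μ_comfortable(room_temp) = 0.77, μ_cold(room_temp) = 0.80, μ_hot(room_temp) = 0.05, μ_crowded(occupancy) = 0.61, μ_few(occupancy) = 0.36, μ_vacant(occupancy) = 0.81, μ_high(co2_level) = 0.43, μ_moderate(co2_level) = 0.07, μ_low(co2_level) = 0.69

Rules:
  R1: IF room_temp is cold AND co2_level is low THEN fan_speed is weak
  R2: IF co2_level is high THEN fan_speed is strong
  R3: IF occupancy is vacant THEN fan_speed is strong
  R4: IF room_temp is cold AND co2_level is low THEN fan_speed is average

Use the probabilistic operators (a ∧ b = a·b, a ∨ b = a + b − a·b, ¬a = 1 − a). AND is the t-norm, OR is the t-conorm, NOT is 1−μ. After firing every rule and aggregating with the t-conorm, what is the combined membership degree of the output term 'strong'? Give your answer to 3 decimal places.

0.892

R1: cold=0.80, low=0.69; AND[a·b] → w = 0.5520
R2: high=0.43 → w = 0.4300
R3: vacant=0.81 → w = 0.8100
R4: cold=0.80, low=0.69; AND[a·b] → w = 0.5520
Rules with consequent 'strong': {R2, R3} → strengths 0.4300, 0.8100
Aggregate via t-conorm [a + b − a·b]: 0.8917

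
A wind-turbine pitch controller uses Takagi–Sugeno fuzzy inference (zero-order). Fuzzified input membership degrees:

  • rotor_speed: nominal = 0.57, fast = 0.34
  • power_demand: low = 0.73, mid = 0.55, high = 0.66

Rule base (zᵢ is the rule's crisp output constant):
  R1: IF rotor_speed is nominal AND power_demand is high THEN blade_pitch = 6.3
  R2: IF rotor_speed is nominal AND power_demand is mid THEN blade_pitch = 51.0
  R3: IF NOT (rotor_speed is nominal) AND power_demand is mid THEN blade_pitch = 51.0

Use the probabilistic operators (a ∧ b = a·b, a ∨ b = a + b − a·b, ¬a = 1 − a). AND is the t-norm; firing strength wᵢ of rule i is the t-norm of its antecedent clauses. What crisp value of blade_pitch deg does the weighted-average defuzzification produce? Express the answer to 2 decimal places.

R1 (z=6.3): nominal=0.57, high=0.66; AND[a·b] → w = 0.3762
R2 (z=51.0): nominal=0.57, mid=0.55; AND[a·b] → w = 0.3135
R3 (z=51.0): ¬nominal=1−0.57=0.43, mid=0.55; AND[a·b] → w = 0.2365
Weighted average = (0.3762·6.3 + 0.3135·51.0 + 0.2365·51.0) / (0.3762 + 0.3135 + 0.2365)
  = 30.4201 / 0.9262 = 32.84

32.84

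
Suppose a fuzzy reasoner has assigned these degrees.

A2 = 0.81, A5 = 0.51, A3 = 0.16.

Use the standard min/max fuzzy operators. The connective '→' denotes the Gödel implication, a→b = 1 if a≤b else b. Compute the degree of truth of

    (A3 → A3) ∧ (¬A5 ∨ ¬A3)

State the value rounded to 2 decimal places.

0.84

A3 → A3  [Gödel: 1 if a≤b else b] with a=0.16, b=0.16 → 1.00
¬A5 = 1 − 0.51 = 0.49
¬A3 = 1 − 0.16 = 0.84
¬A5 ∨ ¬A3 = max(a, b) on (0.49, 0.84) = 0.84
(A3 → A3) ∧ (¬A5 ∨ ¬A3) = min(a, b) on (1.00, 0.84) = 0.84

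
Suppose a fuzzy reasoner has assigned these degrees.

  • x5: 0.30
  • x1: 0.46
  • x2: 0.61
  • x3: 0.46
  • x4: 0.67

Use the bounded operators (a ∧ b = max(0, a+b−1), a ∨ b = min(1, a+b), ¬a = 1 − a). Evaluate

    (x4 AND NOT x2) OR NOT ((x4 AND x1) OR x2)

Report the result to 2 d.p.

NOT x2 = 1 − 0.61 = 0.39
x4 AND NOT x2 = max(0, a+b−1) on (0.67, 0.39) = 0.06
x4 AND x1 = max(0, a+b−1) on (0.67, 0.46) = 0.13
(x4 AND x1) OR x2 = min(1, a+b) on (0.13, 0.61) = 0.74
NOT ((x4 AND x1) OR x2) = 1 − 0.74 = 0.26
(x4 AND NOT x2) OR NOT ((x4 AND x1) OR x2) = min(1, a+b) on (0.06, 0.26) = 0.32

0.32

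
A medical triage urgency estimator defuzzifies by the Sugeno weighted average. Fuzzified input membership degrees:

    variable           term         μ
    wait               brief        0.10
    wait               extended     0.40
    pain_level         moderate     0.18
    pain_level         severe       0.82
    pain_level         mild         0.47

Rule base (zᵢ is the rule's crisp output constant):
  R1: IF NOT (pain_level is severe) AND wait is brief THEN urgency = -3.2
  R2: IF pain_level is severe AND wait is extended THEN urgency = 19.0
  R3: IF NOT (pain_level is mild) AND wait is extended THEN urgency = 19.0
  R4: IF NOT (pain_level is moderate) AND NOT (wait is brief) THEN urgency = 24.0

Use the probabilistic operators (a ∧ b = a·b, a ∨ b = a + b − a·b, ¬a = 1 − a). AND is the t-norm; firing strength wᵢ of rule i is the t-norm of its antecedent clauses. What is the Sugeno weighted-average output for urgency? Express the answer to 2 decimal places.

R1 (z=-3.2): ¬severe=1−0.82=0.18, brief=0.10; AND[a·b] → w = 0.0180
R2 (z=19.0): severe=0.82, extended=0.40; AND[a·b] → w = 0.3280
R3 (z=19.0): ¬mild=1−0.47=0.53, extended=0.40; AND[a·b] → w = 0.2120
R4 (z=24.0): ¬moderate=1−0.18=0.82, ¬brief=1−0.10=0.90; AND[a·b] → w = 0.7380
Weighted average = (0.0180·-3.2 + 0.3280·19.0 + 0.2120·19.0 + 0.7380·24.0) / (0.0180 + 0.3280 + 0.2120 + 0.7380)
  = 27.9144 / 1.2960 = 21.54

21.54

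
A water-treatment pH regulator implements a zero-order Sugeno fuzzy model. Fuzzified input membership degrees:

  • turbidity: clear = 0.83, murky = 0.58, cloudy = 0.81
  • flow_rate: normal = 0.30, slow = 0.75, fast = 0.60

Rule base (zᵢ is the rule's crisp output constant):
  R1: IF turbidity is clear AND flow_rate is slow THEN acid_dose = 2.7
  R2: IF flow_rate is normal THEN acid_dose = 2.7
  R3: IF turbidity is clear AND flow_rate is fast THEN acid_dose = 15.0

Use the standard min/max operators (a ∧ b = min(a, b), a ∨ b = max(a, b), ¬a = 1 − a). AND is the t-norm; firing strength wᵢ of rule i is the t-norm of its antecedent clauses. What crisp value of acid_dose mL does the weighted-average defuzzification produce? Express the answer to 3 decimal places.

R1 (z=2.7): clear=0.83, slow=0.75; AND[min(a, b)] → w = 0.75
R2 (z=2.7): normal=0.30 → w = 0.30
R3 (z=15.0): clear=0.83, fast=0.60; AND[min(a, b)] → w = 0.60
Weighted average = (0.75·2.7 + 0.30·2.7 + 0.60·15.0) / (0.75 + 0.30 + 0.60)
  = 11.8350 / 1.6500 = 7.173

7.173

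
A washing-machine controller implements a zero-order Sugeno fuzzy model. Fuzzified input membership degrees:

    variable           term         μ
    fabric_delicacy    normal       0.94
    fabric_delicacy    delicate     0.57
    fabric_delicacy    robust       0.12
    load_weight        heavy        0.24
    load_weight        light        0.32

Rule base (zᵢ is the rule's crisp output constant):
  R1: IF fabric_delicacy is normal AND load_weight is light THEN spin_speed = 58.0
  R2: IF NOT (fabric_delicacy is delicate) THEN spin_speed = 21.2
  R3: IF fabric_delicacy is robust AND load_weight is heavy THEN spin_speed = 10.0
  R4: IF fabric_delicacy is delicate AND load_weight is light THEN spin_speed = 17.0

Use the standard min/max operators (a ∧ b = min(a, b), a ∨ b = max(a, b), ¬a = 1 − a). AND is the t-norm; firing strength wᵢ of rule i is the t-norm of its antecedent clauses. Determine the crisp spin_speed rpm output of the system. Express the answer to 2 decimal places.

R1 (z=58.0): normal=0.94, light=0.32; AND[min(a, b)] → w = 0.32
R2 (z=21.2): ¬delicate=1−0.57=0.43 → w = 0.43
R3 (z=10.0): robust=0.12, heavy=0.24; AND[min(a, b)] → w = 0.12
R4 (z=17.0): delicate=0.57, light=0.32; AND[min(a, b)] → w = 0.32
Weighted average = (0.32·58.0 + 0.43·21.2 + 0.12·10.0 + 0.32·17.0) / (0.32 + 0.43 + 0.12 + 0.32)
  = 34.3160 / 1.1900 = 28.84

28.84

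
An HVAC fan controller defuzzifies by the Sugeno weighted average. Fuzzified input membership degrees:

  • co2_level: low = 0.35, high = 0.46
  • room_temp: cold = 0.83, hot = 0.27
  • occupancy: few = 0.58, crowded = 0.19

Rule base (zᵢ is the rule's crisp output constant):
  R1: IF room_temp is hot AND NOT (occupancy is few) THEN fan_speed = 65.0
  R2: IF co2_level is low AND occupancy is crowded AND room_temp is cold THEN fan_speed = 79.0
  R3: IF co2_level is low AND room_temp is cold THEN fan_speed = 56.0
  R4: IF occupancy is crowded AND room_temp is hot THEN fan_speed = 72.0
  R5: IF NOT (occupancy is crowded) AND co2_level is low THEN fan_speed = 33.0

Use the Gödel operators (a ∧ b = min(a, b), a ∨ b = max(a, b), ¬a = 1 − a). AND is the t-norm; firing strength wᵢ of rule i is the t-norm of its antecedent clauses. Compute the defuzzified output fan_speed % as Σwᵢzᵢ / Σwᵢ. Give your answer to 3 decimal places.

R1 (z=65.0): hot=0.27, ¬few=1−0.58=0.42; AND[min(a, b)] → w = 0.27
R2 (z=79.0): low=0.35, crowded=0.19, cold=0.83; AND[min(a, b)] → w = 0.19
R3 (z=56.0): low=0.35, cold=0.83; AND[min(a, b)] → w = 0.35
R4 (z=72.0): crowded=0.19, hot=0.27; AND[min(a, b)] → w = 0.19
R5 (z=33.0): ¬crowded=1−0.19=0.81, low=0.35; AND[min(a, b)] → w = 0.35
Weighted average = (0.27·65.0 + 0.19·79.0 + 0.35·56.0 + 0.19·72.0 + 0.35·33.0) / (0.27 + 0.19 + 0.35 + 0.19 + 0.35)
  = 77.3900 / 1.3500 = 57.326

57.326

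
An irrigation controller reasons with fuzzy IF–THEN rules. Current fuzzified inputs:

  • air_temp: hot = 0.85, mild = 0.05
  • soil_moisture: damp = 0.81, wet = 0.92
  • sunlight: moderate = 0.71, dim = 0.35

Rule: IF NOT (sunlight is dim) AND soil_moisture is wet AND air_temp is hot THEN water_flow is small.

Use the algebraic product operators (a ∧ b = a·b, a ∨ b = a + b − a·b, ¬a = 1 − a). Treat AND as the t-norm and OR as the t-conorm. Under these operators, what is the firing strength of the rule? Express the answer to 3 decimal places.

0.508

firing strength: ¬dim=1−0.35=0.65, wet=0.92, hot=0.85; AND[a·b] → w = 0.5083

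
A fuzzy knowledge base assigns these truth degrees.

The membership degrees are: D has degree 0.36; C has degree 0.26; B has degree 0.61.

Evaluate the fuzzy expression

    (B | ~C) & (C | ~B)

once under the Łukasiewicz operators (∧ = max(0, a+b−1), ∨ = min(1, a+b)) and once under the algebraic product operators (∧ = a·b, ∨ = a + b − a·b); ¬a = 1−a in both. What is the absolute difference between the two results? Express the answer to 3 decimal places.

0.157

Under Łukasiewicz:
  ~C = 1 − 0.26 = 0.74
  B | ~C = min(1, a+b) on (0.61, 0.74) = 1.00
  ~B = 1 − 0.61 = 0.39
  C | ~B = min(1, a+b) on (0.26, 0.39) = 0.65
  (B | ~C) & (C | ~B) = max(0, a+b−1) on (1.00, 0.65) = 0.65
  → value = 0.6500
Under algebraic product:
  ~C = 1 − 0.2600 = 0.7400
  B | ~C = a + b − a·b on (0.6100, 0.7400) = 0.8986
  ~B = 1 − 0.6100 = 0.3900
  C | ~B = a + b − a·b on (0.2600, 0.3900) = 0.5486
  (B | ~C) & (C | ~B) = a·b on (0.8986, 0.5486) = 0.4930
  → value = 0.4930
|0.6500 − 0.4930| = 0.157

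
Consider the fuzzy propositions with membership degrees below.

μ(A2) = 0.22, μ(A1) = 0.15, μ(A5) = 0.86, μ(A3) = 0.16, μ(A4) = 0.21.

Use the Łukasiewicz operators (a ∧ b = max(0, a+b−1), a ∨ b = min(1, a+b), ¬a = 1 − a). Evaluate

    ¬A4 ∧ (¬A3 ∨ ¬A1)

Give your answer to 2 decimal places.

0.79

¬A4 = 1 − 0.21 = 0.79
¬A3 = 1 − 0.16 = 0.84
¬A1 = 1 − 0.15 = 0.85
¬A3 ∨ ¬A1 = min(1, a+b) on (0.84, 0.85) = 1.00
¬A4 ∧ (¬A3 ∨ ¬A1) = max(0, a+b−1) on (0.79, 1.00) = 0.79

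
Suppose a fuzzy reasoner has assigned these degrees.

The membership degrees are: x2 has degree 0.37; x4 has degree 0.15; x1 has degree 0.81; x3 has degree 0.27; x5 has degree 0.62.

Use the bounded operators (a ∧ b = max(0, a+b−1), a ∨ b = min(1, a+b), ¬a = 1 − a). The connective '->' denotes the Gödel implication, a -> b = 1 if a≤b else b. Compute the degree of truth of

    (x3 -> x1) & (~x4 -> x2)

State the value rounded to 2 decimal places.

0.37

x3 -> x1  [Gödel: 1 if a≤b else b] with a=0.27, b=0.81 → 1.00
~x4 = 1 − 0.15 = 0.85
~x4 -> x2  [Gödel: 1 if a≤b else b] with a=0.85, b=0.37 → 0.37
(x3 -> x1) & (~x4 -> x2) = max(0, a+b−1) on (1.00, 0.37) = 0.37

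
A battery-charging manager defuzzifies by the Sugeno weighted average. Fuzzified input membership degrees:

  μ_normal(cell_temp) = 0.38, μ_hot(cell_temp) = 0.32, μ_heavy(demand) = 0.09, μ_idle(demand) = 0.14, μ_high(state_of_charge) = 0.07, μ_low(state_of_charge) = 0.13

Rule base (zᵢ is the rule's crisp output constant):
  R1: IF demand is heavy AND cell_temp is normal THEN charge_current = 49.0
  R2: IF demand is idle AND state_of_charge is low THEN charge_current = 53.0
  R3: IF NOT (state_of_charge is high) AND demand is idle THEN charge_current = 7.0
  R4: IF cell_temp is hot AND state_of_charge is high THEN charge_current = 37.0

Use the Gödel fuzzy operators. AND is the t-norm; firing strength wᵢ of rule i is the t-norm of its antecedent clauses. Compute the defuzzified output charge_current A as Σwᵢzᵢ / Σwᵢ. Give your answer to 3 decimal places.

R1 (z=49.0): heavy=0.09, normal=0.38; AND[min(a, b)] → w = 0.09
R2 (z=53.0): idle=0.14, low=0.13; AND[min(a, b)] → w = 0.13
R3 (z=7.0): ¬high=1−0.07=0.93, idle=0.14; AND[min(a, b)] → w = 0.14
R4 (z=37.0): hot=0.32, high=0.07; AND[min(a, b)] → w = 0.07
Weighted average = (0.09·49.0 + 0.13·53.0 + 0.14·7.0 + 0.07·37.0) / (0.09 + 0.13 + 0.14 + 0.07)
  = 14.8700 / 0.4300 = 34.581

34.581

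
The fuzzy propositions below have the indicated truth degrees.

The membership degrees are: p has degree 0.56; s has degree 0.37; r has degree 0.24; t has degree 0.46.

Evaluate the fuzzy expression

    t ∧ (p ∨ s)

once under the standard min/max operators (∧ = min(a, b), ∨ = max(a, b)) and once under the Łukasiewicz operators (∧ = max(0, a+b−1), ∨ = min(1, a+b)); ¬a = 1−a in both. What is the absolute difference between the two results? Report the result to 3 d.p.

Under standard min/max:
  p ∨ s = max(a, b) on (0.56, 0.37) = 0.56
  t ∧ (p ∨ s) = min(a, b) on (0.46, 0.56) = 0.46
  → value = 0.4600
Under Łukasiewicz:
  p ∨ s = min(1, a+b) on (0.56, 0.37) = 0.93
  t ∧ (p ∨ s) = max(0, a+b−1) on (0.46, 0.93) = 0.39
  → value = 0.3900
|0.4600 − 0.3900| = 0.070

0.070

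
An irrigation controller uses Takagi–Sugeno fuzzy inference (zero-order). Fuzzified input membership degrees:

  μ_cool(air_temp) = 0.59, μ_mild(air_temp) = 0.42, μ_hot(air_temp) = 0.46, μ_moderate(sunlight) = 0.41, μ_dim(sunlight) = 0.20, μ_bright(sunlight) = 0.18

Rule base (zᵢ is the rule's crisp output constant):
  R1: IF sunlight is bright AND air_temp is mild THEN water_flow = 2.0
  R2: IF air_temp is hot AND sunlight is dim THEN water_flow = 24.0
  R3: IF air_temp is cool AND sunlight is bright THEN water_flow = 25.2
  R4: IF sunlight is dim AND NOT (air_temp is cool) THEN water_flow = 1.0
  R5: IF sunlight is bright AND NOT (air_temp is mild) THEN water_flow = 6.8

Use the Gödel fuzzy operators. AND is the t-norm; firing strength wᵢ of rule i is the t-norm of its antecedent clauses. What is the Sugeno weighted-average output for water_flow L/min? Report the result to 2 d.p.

11.83

R1 (z=2.0): bright=0.18, mild=0.42; AND[min(a, b)] → w = 0.18
R2 (z=24.0): hot=0.46, dim=0.20; AND[min(a, b)] → w = 0.20
R3 (z=25.2): cool=0.59, bright=0.18; AND[min(a, b)] → w = 0.18
R4 (z=1.0): dim=0.20, ¬cool=1−0.59=0.41; AND[min(a, b)] → w = 0.20
R5 (z=6.8): bright=0.18, ¬mild=1−0.42=0.58; AND[min(a, b)] → w = 0.18
Weighted average = (0.18·2.0 + 0.20·24.0 + 0.18·25.2 + 0.20·1.0 + 0.18·6.8) / (0.18 + 0.20 + 0.18 + 0.20 + 0.18)
  = 11.1200 / 0.9400 = 11.83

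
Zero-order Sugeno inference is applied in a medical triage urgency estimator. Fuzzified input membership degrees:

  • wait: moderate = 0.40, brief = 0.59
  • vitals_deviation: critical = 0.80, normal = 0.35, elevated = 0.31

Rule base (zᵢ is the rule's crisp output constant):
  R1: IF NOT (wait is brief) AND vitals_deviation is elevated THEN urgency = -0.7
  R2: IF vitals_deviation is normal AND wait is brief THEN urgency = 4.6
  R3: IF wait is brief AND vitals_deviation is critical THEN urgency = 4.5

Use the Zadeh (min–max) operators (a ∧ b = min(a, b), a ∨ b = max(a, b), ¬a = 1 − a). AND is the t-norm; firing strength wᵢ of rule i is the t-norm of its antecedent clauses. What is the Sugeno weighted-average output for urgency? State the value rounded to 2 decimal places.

3.24

R1 (z=-0.7): ¬brief=1−0.59=0.41, elevated=0.31; AND[min(a, b)] → w = 0.31
R2 (z=4.6): normal=0.35, brief=0.59; AND[min(a, b)] → w = 0.35
R3 (z=4.5): brief=0.59, critical=0.80; AND[min(a, b)] → w = 0.59
Weighted average = (0.31·-0.7 + 0.35·4.6 + 0.59·4.5) / (0.31 + 0.35 + 0.59)
  = 4.0480 / 1.2500 = 3.24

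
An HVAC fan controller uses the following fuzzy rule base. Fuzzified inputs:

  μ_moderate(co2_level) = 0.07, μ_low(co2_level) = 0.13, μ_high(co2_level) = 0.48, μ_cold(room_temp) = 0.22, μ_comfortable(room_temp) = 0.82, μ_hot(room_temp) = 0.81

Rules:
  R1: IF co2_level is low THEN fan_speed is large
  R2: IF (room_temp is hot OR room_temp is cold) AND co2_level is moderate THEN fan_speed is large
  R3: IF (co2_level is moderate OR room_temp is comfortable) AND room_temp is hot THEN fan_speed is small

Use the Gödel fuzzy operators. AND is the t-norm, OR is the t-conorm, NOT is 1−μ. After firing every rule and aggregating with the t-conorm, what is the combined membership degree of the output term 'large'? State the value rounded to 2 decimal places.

0.13

R1: low=0.13 → w = 0.13
R2: (hot=0.81 OR cold=0.22) = 0.81; AND[min(a, b)] with moderate=0.07 → w = 0.07
R3: (moderate=0.07 OR comfortable=0.82) = 0.82; AND[min(a, b)] with hot=0.81 → w = 0.81
Rules with consequent 'large': {R1, R2} → strengths 0.13, 0.07
Aggregate via t-conorm [max(a, b)]: 0.13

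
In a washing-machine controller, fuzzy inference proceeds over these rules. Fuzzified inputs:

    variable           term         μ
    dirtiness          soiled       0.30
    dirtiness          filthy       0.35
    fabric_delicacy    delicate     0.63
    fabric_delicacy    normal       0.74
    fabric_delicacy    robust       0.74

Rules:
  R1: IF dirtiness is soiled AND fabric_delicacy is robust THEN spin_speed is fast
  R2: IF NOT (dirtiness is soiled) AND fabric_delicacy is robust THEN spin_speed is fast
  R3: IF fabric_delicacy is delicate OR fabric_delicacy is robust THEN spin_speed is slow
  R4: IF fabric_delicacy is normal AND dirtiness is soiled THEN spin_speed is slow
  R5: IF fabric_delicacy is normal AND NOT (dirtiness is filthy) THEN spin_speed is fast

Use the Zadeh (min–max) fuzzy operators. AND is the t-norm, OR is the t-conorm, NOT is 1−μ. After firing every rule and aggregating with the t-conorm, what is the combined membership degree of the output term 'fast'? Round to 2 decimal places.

0.70

R1: soiled=0.30, robust=0.74; AND[min(a, b)] → w = 0.30
R2: ¬soiled=1−0.30=0.70, robust=0.74; AND[min(a, b)] → w = 0.70
R3: delicate=0.63, robust=0.74; OR[max(a, b)] → w = 0.74
R4: normal=0.74, soiled=0.30; AND[min(a, b)] → w = 0.30
R5: normal=0.74, ¬filthy=1−0.35=0.65; AND[min(a, b)] → w = 0.65
Rules with consequent 'fast': {R1, R2, R5} → strengths 0.30, 0.70, 0.65
Aggregate via t-conorm [max(a, b)]: 0.70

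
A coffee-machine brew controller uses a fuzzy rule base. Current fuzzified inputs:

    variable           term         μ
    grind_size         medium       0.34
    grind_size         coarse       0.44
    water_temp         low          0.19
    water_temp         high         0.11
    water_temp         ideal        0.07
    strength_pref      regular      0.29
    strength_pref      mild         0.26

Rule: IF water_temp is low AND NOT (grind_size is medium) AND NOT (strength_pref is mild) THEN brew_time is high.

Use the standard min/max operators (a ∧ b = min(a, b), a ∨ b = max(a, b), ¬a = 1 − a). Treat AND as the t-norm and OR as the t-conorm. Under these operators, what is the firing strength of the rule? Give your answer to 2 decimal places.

firing strength: low=0.19, ¬medium=1−0.34=0.66, ¬mild=1−0.26=0.74; AND[min(a, b)] → w = 0.19

0.19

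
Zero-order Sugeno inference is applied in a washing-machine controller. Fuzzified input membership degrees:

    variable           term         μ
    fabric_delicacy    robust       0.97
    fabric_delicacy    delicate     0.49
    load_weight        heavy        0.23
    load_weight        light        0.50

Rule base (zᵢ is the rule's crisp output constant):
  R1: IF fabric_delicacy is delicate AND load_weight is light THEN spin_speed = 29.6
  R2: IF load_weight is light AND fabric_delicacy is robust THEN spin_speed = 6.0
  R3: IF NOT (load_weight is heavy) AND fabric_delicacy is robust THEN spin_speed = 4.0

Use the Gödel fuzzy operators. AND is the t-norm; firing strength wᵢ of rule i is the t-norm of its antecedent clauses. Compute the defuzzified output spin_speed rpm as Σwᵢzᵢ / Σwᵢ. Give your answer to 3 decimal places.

R1 (z=29.6): delicate=0.49, light=0.50; AND[min(a, b)] → w = 0.49
R2 (z=6.0): light=0.50, robust=0.97; AND[min(a, b)] → w = 0.50
R3 (z=4.0): ¬heavy=1−0.23=0.77, robust=0.97; AND[min(a, b)] → w = 0.77
Weighted average = (0.49·29.6 + 0.50·6.0 + 0.77·4.0) / (0.49 + 0.50 + 0.77)
  = 20.5840 / 1.7600 = 11.695

11.695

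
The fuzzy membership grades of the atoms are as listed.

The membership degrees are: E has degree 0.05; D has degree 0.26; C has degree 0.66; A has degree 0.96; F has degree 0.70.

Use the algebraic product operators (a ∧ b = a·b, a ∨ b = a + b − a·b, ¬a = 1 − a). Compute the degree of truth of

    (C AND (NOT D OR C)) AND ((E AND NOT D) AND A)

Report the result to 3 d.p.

NOT D = 1 − 0.2600 = 0.7400
NOT D OR C = a + b − a·b on (0.7400, 0.6600) = 0.9116
C AND (NOT D OR C) = a·b on (0.6600, 0.9116) = 0.6017
NOT D = 1 − 0.2600 = 0.7400
E AND NOT D = a·b on (0.0500, 0.7400) = 0.0370
(E AND NOT D) AND A = a·b on (0.0370, 0.9600) = 0.0355
(C AND (NOT D OR C)) AND ((E AND NOT D) AND A) = a·b on (0.6017, 0.0355) = 0.0214

0.021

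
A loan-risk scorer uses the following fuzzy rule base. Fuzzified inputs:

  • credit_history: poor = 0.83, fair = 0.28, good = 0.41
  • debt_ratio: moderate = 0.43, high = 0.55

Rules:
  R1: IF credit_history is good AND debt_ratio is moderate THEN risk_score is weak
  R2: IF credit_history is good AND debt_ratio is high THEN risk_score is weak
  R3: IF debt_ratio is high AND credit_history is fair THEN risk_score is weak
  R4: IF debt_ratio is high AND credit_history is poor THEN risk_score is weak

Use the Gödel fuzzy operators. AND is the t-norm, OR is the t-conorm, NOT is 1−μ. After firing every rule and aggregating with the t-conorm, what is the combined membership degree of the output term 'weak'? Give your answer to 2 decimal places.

R1: good=0.41, moderate=0.43; AND[min(a, b)] → w = 0.41
R2: good=0.41, high=0.55; AND[min(a, b)] → w = 0.41
R3: high=0.55, fair=0.28; AND[min(a, b)] → w = 0.28
R4: high=0.55, poor=0.83; AND[min(a, b)] → w = 0.55
Rules with consequent 'weak': {R1, R2, R3, R4} → strengths 0.41, 0.41, 0.28, 0.55
Aggregate via t-conorm [max(a, b)]: 0.55

0.55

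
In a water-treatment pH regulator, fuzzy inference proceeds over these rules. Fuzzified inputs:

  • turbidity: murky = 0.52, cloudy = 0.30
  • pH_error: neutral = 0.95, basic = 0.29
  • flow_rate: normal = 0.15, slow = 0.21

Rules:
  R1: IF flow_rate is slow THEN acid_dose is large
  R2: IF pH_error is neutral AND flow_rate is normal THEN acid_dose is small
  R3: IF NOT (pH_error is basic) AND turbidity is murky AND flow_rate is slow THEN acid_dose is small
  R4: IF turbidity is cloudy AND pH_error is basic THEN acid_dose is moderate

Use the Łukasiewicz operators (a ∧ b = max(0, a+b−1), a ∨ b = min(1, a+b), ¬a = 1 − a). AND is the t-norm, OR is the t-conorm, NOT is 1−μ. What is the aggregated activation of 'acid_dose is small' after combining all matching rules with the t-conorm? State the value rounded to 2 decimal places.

R1: slow=0.21 → w = 0.21
R2: neutral=0.95, normal=0.15; AND[max(0, a+b−1)] → w = 0.10
R3: ¬basic=1−0.29=0.71, murky=0.52, slow=0.21; AND[max(0, a+b−1)] → w = 0.00
R4: cloudy=0.30, basic=0.29; AND[max(0, a+b−1)] → w = 0.00
Rules with consequent 'small': {R2, R3} → strengths 0.10, 0.00
Aggregate via t-conorm [min(1, a+b)]: 0.10

0.10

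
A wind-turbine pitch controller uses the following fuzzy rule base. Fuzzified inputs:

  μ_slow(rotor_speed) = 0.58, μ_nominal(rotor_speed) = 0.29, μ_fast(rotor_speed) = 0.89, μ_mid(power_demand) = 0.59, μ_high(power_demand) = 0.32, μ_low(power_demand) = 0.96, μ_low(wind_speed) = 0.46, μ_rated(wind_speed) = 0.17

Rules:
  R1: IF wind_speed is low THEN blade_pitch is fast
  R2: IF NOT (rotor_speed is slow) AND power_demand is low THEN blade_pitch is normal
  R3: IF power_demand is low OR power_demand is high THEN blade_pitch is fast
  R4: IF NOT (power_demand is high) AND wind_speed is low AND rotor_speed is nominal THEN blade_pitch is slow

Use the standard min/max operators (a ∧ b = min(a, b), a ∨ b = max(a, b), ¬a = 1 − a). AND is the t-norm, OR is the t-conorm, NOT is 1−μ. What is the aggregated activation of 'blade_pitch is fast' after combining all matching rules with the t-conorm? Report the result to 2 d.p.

0.96

R1: low=0.46 → w = 0.46
R2: ¬slow=1−0.58=0.42, low=0.96; AND[min(a, b)] → w = 0.42
R3: low=0.96, high=0.32; OR[max(a, b)] → w = 0.96
R4: ¬high=1−0.32=0.68, low=0.46, nominal=0.29; AND[min(a, b)] → w = 0.29
Rules with consequent 'fast': {R1, R3} → strengths 0.46, 0.96
Aggregate via t-conorm [max(a, b)]: 0.96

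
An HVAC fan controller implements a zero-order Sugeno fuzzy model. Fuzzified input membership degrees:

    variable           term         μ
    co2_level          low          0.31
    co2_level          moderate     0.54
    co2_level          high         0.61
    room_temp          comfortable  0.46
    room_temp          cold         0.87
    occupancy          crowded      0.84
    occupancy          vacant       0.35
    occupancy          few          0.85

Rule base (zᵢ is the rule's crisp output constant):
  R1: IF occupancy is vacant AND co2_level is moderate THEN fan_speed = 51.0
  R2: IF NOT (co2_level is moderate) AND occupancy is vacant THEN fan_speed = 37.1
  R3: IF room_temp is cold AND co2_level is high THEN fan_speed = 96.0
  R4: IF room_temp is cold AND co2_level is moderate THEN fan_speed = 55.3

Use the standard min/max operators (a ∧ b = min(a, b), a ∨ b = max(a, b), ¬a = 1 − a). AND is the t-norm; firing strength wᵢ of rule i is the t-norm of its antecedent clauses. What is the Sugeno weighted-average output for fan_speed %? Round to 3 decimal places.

64.463

R1 (z=51.0): vacant=0.35, moderate=0.54; AND[min(a, b)] → w = 0.35
R2 (z=37.1): ¬moderate=1−0.54=0.46, vacant=0.35; AND[min(a, b)] → w = 0.35
R3 (z=96.0): cold=0.87, high=0.61; AND[min(a, b)] → w = 0.61
R4 (z=55.3): cold=0.87, moderate=0.54; AND[min(a, b)] → w = 0.54
Weighted average = (0.35·51.0 + 0.35·37.1 + 0.61·96.0 + 0.54·55.3) / (0.35 + 0.35 + 0.61 + 0.54)
  = 119.2570 / 1.8500 = 64.463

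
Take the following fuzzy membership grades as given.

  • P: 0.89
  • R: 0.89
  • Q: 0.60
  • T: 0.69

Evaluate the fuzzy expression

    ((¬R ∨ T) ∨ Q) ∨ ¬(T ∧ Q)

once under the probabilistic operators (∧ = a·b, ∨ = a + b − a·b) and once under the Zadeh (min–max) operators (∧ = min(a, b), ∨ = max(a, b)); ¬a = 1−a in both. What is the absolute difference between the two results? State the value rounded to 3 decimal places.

Under probabilistic:
  ¬R = 1 − 0.8900 = 0.1100
  ¬R ∨ T = a + b − a·b on (0.1100, 0.6900) = 0.7241
  (¬R ∨ T) ∨ Q = a + b − a·b on (0.7241, 0.6000) = 0.8896
  T ∧ Q = a·b on (0.6900, 0.6000) = 0.4140
  ¬(T ∧ Q) = 1 − 0.4140 = 0.5860
  ((¬R ∨ T) ∨ Q) ∨ ¬(T ∧ Q) = a + b − a·b on (0.8896, 0.5860) = 0.9543
  → value = 0.9543
Under Zadeh (min–max):
  ¬R = 1 − 0.89 = 0.11
  ¬R ∨ T = max(a, b) on (0.11, 0.69) = 0.69
  (¬R ∨ T) ∨ Q = max(a, b) on (0.69, 0.60) = 0.69
  T ∧ Q = min(a, b) on (0.69, 0.60) = 0.60
  ¬(T ∧ Q) = 1 − 0.60 = 0.40
  ((¬R ∨ T) ∨ Q) ∨ ¬(T ∧ Q) = max(a, b) on (0.69, 0.40) = 0.69
  → value = 0.6900
|0.9543 − 0.6900| = 0.264

0.264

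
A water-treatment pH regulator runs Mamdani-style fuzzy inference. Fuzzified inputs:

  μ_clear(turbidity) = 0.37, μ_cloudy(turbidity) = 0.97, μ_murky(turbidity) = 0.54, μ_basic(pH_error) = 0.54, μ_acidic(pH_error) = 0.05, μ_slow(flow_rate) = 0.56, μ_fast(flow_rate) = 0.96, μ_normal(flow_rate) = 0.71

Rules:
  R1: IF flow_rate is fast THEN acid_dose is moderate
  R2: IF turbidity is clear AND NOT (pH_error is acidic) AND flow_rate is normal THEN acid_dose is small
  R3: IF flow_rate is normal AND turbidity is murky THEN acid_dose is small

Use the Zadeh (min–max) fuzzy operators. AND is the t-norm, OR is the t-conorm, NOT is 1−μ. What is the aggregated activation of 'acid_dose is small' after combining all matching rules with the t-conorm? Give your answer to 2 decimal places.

0.54

R1: fast=0.96 → w = 0.96
R2: clear=0.37, ¬acidic=1−0.05=0.95, normal=0.71; AND[min(a, b)] → w = 0.37
R3: normal=0.71, murky=0.54; AND[min(a, b)] → w = 0.54
Rules with consequent 'small': {R2, R3} → strengths 0.37, 0.54
Aggregate via t-conorm [max(a, b)]: 0.54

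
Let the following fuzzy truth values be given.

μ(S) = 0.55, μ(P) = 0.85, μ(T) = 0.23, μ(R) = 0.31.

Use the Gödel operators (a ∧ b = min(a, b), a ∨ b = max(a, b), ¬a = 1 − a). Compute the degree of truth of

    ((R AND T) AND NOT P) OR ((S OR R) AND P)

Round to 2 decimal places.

R AND T = min(a, b) on (0.31, 0.23) = 0.23
NOT P = 1 − 0.85 = 0.15
(R AND T) AND NOT P = min(a, b) on (0.23, 0.15) = 0.15
S OR R = max(a, b) on (0.55, 0.31) = 0.55
(S OR R) AND P = min(a, b) on (0.55, 0.85) = 0.55
((R AND T) AND NOT P) OR ((S OR R) AND P) = max(a, b) on (0.15, 0.55) = 0.55

0.55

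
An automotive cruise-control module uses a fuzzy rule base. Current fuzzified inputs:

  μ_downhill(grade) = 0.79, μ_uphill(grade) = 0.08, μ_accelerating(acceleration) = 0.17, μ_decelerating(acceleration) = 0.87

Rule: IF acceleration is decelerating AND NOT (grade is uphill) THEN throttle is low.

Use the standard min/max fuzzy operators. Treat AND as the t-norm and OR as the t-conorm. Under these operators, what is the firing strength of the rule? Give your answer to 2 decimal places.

0.87

firing strength: decelerating=0.87, ¬uphill=1−0.08=0.92; AND[min(a, b)] → w = 0.87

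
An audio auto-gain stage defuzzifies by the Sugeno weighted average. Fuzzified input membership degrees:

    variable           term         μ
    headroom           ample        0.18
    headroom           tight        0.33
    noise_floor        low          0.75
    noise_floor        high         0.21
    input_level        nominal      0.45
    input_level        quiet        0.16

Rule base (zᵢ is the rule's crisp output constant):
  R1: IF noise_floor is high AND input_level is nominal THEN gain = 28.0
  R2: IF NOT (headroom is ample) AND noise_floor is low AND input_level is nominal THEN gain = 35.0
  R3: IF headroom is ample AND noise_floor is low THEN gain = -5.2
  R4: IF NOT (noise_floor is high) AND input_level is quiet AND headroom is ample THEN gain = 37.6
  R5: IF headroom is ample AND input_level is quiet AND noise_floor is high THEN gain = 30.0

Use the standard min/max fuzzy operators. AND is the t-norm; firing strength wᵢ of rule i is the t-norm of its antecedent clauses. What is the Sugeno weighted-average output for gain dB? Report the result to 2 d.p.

27.16

R1 (z=28.0): high=0.21, nominal=0.45; AND[min(a, b)] → w = 0.21
R2 (z=35.0): ¬ample=1−0.18=0.82, low=0.75, nominal=0.45; AND[min(a, b)] → w = 0.45
R3 (z=-5.2): ample=0.18, low=0.75; AND[min(a, b)] → w = 0.18
R4 (z=37.6): ¬high=1−0.21=0.79, quiet=0.16, ample=0.18; AND[min(a, b)] → w = 0.16
R5 (z=30.0): ample=0.18, quiet=0.16, high=0.21; AND[min(a, b)] → w = 0.16
Weighted average = (0.21·28.0 + 0.45·35.0 + 0.18·-5.2 + 0.16·37.6 + 0.16·30.0) / (0.21 + 0.45 + 0.18 + 0.16 + 0.16)
  = 31.5100 / 1.1600 = 27.16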